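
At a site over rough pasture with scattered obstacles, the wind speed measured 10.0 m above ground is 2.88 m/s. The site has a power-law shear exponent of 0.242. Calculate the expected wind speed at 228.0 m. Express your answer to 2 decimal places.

6.14 m/s

Power-law profile: V₂ = V₁ · (z₂/z₁)^α
V₂ = 2.88 × (228.0/10.0)^0.242 = 2.88 × (22.8000)^0.242
    = 2.88 × 2.1312 = 6.1378 m/s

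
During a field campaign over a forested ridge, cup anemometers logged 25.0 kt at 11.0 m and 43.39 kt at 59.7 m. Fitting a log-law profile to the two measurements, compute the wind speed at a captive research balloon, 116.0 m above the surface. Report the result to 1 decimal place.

50.6 kt

Log law: V ∝ ln(z/z₀). From the pair, with r = V₁/V₂ = 0.57617,
ln z₀ = (ln z₁ − r·ln z₂)/(1 − r) = (2.3979 − 0.57617×4.0893)/0.42383 = 0.0985 → z₀ = 1.104 m
V₃ = V₁ · ln(z₃/z₀)/ln(z₁/z₀) = 25.0 × 4.6551/2.2994 = 50.6121 kt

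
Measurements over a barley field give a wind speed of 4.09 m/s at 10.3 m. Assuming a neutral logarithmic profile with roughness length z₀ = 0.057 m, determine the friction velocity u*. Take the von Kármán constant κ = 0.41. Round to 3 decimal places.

u* ≈ 0.323 m/s

Log law: V(z) = (u*/κ) · ln(z/z₀) ⇒ u* = κ · V / ln(z/z₀)
u* = 0.41 × 4.09 / ln(10.3/0.057) = 0.41 × 4.09 / 5.1968
   = 1.6769 / 5.1968 = 0.3227 m/s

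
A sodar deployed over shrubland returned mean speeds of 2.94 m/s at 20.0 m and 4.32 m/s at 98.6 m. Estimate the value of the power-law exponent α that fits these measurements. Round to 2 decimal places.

Power law: V₂/V₁ = (z₂/z₁)^α ⇒ α = ln(V₂/V₁) / ln(z₂/z₁)
α = ln(4.32/2.94) / ln(98.6/20.0) = ln(1.4694) / ln(4.9300)
  = 0.38485 / 1.59534 = 0.24123

α ≈ 0.24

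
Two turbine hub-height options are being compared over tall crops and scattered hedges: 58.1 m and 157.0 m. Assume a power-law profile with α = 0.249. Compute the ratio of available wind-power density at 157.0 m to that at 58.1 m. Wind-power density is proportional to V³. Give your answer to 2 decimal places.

2.10

Speed ratio: V_B/V_A = (z_B/z_A)^α = (157.0/58.1)^0.249 = (2.7022)^0.249 = 1.28085
Power-density ratio: P_B/P_A = (V_B/V_A)³ = (1.28085)³ = 2.10135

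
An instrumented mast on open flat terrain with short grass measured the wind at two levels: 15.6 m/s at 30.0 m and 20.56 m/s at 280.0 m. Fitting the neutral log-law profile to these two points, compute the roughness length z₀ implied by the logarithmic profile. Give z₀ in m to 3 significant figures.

z₀ ≈ 0.0267 m

Log law: V(z) ∝ ln(z/z₀). With r = V₁/V₂ = 15.6/20.56 = 0.75875,
r · ln(z₂/z₀) = ln(z₁/z₀) ⇒ ln z₀ = (ln z₁ − r·ln z₂)/(1 − r)
ln z₀ = (3.40120 − 0.75875×5.63479) / 0.24125 = -3.6238
z₀ = exp(-3.6238) = 0.02668 m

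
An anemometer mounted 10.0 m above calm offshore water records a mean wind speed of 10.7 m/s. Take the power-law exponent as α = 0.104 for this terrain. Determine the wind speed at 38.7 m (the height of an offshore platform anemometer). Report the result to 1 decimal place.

Power-law profile: V₂ = V₁ · (z₂/z₁)^α
V₂ = 10.7 × (38.7/10.0)^0.104 = 10.7 × (3.8700)^0.104
    = 10.7 × 1.1511 = 12.3170 m/s

12.3 m/s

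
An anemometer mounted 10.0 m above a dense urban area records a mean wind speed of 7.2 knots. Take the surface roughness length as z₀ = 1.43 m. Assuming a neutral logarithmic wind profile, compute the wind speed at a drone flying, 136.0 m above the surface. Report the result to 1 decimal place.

16.9 knots

Log law: V(z) ∝ ln(z/z₀), so V₂/V₁ = ln(z₂/z₀) / ln(z₁/z₀).
ln(136.0/1.43) = 4.5550, ln(10.0/1.43) = 1.9449
V₂ = 7.2 × 4.5550/1.9449 = 7.2 × 2.3420 = 16.8624 knots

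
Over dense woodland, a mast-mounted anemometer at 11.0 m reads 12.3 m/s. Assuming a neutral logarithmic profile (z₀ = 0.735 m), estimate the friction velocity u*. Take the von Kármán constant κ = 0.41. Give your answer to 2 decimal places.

Log law: V(z) = (u*/κ) · ln(z/z₀) ⇒ u* = κ · V / ln(z/z₀)
u* = 0.41 × 12.3 / ln(11.0/0.735) = 0.41 × 12.3 / 2.7058
   = 5.0430 / 2.7058 = 1.8638 m/s

u* ≈ 1.86 m/s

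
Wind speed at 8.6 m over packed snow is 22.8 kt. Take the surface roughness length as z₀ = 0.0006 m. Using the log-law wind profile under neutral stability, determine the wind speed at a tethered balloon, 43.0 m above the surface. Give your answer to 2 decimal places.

Log law: V(z) ∝ ln(z/z₀), so V₂/V₁ = ln(z₂/z₀) / ln(z₁/z₀).
ln(43.0/0.0006) = 11.1798, ln(8.6/0.0006) = 9.5703
V₂ = 22.8 × 11.1798/9.5703 = 22.8 × 1.1682 = 26.6343 kt

26.63 kt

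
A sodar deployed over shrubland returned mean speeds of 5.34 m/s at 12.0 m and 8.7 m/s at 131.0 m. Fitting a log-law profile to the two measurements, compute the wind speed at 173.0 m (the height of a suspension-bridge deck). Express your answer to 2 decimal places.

Log law: V ∝ ln(z/z₀). From the pair, with r = V₁/V₂ = 0.61379,
ln z₀ = (ln z₁ − r·ln z₂)/(1 − r) = (2.4849 − 0.61379×4.8752)/0.38621 = -1.3139 → z₀ = 0.2688 m
V₃ = V₁ · ln(z₃/z₀)/ln(z₁/z₀) = 5.34 × 6.4672/3.7989 = 9.0909 m/s

9.09 m/s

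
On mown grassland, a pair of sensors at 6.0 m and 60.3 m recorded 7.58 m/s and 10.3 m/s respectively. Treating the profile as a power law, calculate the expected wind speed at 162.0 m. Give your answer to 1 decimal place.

First find α: α = ln(V₂/V₁)/ln(z₂/z₁) = ln(10.3/7.58)/ln(60.3/6.0) = 0.30663/2.30757 = 0.1329
Extrapolate from 60.3 m to 162.0 m: V₃ = 10.3 × (162.0/60.3)^0.1329 = 10.3 × 1.1403 = 11.7454 m/s

11.7 m/s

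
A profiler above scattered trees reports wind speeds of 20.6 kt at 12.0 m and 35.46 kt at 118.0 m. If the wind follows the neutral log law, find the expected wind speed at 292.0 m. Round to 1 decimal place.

41.4 kt

Log law: V ∝ ln(z/z₀). From the pair, with r = V₁/V₂ = 0.58094,
ln z₀ = (ln z₁ − r·ln z₂)/(1 − r) = (2.4849 − 0.58094×4.7707)/0.41906 = -0.6838 → z₀ = 0.5047 m
V₃ = V₁ · ln(z₃/z₀)/ln(z₁/z₀) = 20.6 × 6.3606/3.1687 = 41.3504 kt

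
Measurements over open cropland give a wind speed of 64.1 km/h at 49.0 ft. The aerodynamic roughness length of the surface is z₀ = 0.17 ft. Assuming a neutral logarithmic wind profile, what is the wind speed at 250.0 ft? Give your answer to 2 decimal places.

Log law: V(z) ∝ ln(z/z₀), so V₂/V₁ = ln(z₂/z₀) / ln(z₁/z₀).
ln(250.0/0.17) = 7.2934, ln(49.0/0.17) = 5.6638
V₂ = 64.1 × 7.2934/5.6638 = 64.1 × 1.2877 = 82.5435 km/h

82.54 km/h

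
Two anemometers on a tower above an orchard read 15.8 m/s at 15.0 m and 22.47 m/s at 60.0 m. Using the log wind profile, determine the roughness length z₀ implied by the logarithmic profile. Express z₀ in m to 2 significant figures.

z₀ ≈ 0.56 m

Log law: V(z) ∝ ln(z/z₀). With r = V₁/V₂ = 15.8/22.47 = 0.70316,
r · ln(z₂/z₀) = ln(z₁/z₀) ⇒ ln z₀ = (ln z₁ − r·ln z₂)/(1 − r)
ln z₀ = (2.70805 − 0.70316×4.09434) / 0.29684 = -0.5758
z₀ = exp(-0.5758) = 0.5622 m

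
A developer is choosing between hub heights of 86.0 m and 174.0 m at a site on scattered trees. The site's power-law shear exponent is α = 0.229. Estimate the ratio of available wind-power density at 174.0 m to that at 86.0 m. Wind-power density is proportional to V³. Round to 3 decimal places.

Speed ratio: V_B/V_A = (z_B/z_A)^α = (174.0/86.0)^0.229 = (2.0233)^0.229 = 1.17513
Power-density ratio: P_B/P_A = (V_B/V_A)³ = (1.17513)³ = 1.62277

1.623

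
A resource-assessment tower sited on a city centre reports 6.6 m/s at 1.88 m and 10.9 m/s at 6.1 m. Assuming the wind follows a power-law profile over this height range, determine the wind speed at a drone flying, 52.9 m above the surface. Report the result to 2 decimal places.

First find α: α = ln(V₂/V₁)/ln(z₂/z₁) = ln(10.9/6.6)/ln(6.1/1.88) = 0.50169/1.17702 = 0.4262
Extrapolate from 6.1 m to 52.9 m: V₃ = 10.9 × (52.9/6.1)^0.4262 = 10.9 × 2.5111 = 27.3712 m/s

27.37 m/s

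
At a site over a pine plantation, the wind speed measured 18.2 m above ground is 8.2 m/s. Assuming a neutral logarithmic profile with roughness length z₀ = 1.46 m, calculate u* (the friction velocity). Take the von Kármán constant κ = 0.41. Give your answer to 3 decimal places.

Log law: V(z) = (u*/κ) · ln(z/z₀) ⇒ u* = κ · V / ln(z/z₀)
u* = 0.41 × 8.2 / ln(18.2/1.46) = 0.41 × 8.2 / 2.5230
   = 3.3620 / 2.5230 = 1.3325 m/s

u* ≈ 1.333 m/s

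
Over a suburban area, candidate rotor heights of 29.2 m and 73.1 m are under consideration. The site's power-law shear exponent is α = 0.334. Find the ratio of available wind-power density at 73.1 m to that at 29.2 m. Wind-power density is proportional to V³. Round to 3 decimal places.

2.508

Speed ratio: V_B/V_A = (z_B/z_A)^α = (73.1/29.2)^0.334 = (2.5034)^0.334 = 1.35866
Power-density ratio: P_B/P_A = (V_B/V_A)³ = (1.35866)³ = 2.50802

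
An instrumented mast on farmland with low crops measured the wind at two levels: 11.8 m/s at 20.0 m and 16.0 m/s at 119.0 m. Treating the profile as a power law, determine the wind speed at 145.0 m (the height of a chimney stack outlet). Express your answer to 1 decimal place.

16.5 m/s

First find α: α = ln(V₂/V₁)/ln(z₂/z₁) = ln(16.0/11.8)/ln(119.0/20.0) = 0.30449/1.78339 = 0.1707
Extrapolate from 119.0 m to 145.0 m: V₃ = 16.0 × (145.0/119.0)^0.1707 = 16.0 × 1.0343 = 16.5490 m/s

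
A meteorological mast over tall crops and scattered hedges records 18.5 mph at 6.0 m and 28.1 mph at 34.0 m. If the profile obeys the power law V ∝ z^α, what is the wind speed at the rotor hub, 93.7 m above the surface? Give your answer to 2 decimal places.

35.88 mph

First find α: α = ln(V₂/V₁)/ln(z₂/z₁) = ln(28.1/18.5)/ln(34.0/6.0) = 0.41800/1.73460 = 0.2410
Extrapolate from 34.0 m to 93.7 m: V₃ = 28.1 × (93.7/34.0)^0.2410 = 28.1 × 1.2767 = 35.8756 mph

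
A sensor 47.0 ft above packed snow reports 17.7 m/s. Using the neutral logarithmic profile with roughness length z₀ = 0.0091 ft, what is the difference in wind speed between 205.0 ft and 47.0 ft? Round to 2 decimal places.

3.05 m/s

Log law: V₂ = V₁ · ln(z₂/z₀)/ln(z₁/z₀) = 17.7 × 10.0225/8.5496 = 20.7492 m/s
ΔV = 20.7492 − 17.7 = 3.0492 m/s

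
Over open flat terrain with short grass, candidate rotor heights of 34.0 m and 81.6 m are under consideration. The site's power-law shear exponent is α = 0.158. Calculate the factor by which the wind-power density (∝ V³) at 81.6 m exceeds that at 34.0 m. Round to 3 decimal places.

1.514

Speed ratio: V_B/V_A = (z_B/z_A)^α = (81.6/34.0)^0.158 = (2.4000)^0.158 = 1.14835
Power-density ratio: P_B/P_A = (V_B/V_A)³ = (1.14835)³ = 1.51433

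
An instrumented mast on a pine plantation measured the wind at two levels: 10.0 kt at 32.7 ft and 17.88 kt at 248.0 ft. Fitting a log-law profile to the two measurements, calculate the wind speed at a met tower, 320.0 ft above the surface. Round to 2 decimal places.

18.87 kt

Log law: V ∝ ln(z/z₀). From the pair, with r = V₁/V₂ = 0.55928,
ln z₀ = (ln z₁ − r·ln z₂)/(1 − r) = (3.4874 − 0.55928×5.5134)/0.44072 = 0.9162 → z₀ = 2.500 ft
V₃ = V₁ · ln(z₃/z₀)/ln(z₁/z₀) = 10.0 × 4.8521/2.5711 = 18.8714 kt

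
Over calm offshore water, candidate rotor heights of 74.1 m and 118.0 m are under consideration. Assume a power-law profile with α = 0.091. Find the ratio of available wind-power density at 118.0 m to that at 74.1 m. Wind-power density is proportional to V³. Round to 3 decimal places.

1.135

Speed ratio: V_B/V_A = (z_B/z_A)^α = (118.0/74.1)^0.091 = (1.5924)^0.091 = 1.04325
Power-density ratio: P_B/P_A = (V_B/V_A)³ = (1.04325)³ = 1.13544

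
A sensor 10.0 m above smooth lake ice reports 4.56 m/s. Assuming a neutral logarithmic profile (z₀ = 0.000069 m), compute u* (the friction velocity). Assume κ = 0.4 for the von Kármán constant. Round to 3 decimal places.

u* ≈ 0.153 m/s

Log law: V(z) = (u*/κ) · ln(z/z₀) ⇒ u* = κ · V / ln(z/z₀)
u* = 0.4 × 4.56 / ln(10.0/0.000069) = 0.4 × 4.56 / 11.8840
   = 1.8240 / 11.8840 = 0.1535 m/s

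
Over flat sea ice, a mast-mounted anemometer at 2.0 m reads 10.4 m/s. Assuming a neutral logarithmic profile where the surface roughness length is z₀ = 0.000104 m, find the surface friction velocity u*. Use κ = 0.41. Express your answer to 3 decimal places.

Log law: V(z) = (u*/κ) · ln(z/z₀) ⇒ u* = κ · V / ln(z/z₀)
u* = 0.41 × 10.4 / ln(2.0/0.000104) = 0.41 × 10.4 / 9.8643
   = 4.2640 / 9.8643 = 0.4323 m/s

u* ≈ 0.432 m/s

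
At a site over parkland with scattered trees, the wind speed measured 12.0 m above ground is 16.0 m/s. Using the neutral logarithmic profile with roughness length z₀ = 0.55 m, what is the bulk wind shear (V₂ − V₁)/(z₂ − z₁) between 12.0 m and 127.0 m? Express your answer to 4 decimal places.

0.1065 m/s/m

Log law: V₂ = V₁ · ln(z₂/z₀)/ln(z₁/z₀) = 16.0 × 5.4420/3.0827 = 28.2451 m/s
ΔV/Δz = (28.2451 − 16.0)/(127.0 − 12.0) = 12.2451/115.0000 = 0.10648 m/s/m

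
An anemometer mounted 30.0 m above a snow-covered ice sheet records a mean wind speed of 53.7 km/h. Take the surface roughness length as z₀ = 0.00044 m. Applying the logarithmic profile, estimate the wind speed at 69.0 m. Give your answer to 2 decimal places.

Log law: V(z) ∝ ln(z/z₀), so V₂/V₁ = ln(z₂/z₀) / ln(z₁/z₀).
ln(69.0/0.00044) = 11.9628, ln(30.0/0.00044) = 11.1299
V₂ = 53.7 × 11.9628/11.1299 = 53.7 × 1.0748 = 57.7186 km/h

57.72 km/h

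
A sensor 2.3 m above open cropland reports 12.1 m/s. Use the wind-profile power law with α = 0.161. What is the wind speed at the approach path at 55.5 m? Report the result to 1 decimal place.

20.2 m/s

Power-law profile: V₂ = V₁ · (z₂/z₁)^α
V₂ = 12.1 × (55.5/2.3)^0.161 = 12.1 × (24.1304)^0.161
    = 12.1 × 1.6695 = 20.2013 m/s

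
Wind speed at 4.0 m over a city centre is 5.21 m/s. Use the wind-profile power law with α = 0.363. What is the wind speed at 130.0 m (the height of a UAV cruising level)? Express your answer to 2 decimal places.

18.44 m/s

Power-law profile: V₂ = V₁ · (z₂/z₁)^α
V₂ = 5.21 × (130.0/4.0)^0.363 = 5.21 × (32.5000)^0.363
    = 5.21 × 3.5385 = 18.4353 m/s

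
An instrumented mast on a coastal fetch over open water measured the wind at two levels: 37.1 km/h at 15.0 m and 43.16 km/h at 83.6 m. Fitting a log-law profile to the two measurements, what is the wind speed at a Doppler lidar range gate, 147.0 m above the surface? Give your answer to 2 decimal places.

45.15 km/h

Log law: V ∝ ln(z/z₀). From the pair, with r = V₁/V₂ = 0.85959,
ln z₀ = (ln z₁ − r·ln z₂)/(1 − r) = (2.7081 − 0.85959×4.4260)/0.14041 = -7.8097 → z₀ = 0.0004058 m
V₃ = V₁ · ln(z₃/z₀)/ln(z₁/z₀) = 37.1 × 12.8001/10.5177 = 45.1508 km/h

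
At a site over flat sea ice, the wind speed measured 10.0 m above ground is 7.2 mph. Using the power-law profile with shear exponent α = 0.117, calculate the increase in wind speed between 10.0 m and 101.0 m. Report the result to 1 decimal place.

Power law: V₂ = V₁ · (z₂/z₁)^α = 7.2 × (10.1000)^0.117 = 9.4371 mph
ΔV = 9.4371 − 7.2 = 2.2371 mph

2.2 mph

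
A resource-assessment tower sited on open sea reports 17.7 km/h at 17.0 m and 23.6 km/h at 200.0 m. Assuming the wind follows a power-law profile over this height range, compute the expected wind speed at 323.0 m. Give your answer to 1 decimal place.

First find α: α = ln(V₂/V₁)/ln(z₂/z₁) = ln(23.6/17.7)/ln(200.0/17.0) = 0.28768/2.46510 = 0.1167
Extrapolate from 200.0 m to 323.0 m: V₃ = 23.6 × (323.0/200.0)^0.1167 = 23.6 × 1.0575 = 24.9578 km/h

25.0 km/h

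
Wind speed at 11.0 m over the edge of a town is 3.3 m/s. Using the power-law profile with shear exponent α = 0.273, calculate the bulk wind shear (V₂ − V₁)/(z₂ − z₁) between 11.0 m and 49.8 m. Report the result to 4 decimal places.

0.0434 m/s/m

Power law: V₂ = V₁ · (z₂/z₁)^α = 3.3 × (4.5273)^0.273 = 4.9838 m/s
ΔV/Δz = (4.9838 − 3.3)/(49.8 − 11.0) = 1.6838/38.8000 = 0.04340 m/s/m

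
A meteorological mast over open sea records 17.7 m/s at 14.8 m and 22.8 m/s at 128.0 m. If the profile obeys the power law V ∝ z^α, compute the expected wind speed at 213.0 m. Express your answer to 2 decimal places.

First find α: α = ln(V₂/V₁)/ln(z₂/z₁) = ln(22.8/17.7)/ln(128.0/14.8) = 0.25320/2.15740 = 0.1174
Extrapolate from 128.0 m to 213.0 m: V₃ = 22.8 × (213.0/128.0)^0.1174 = 22.8 × 1.0616 = 24.2042 m/s

24.20 m/s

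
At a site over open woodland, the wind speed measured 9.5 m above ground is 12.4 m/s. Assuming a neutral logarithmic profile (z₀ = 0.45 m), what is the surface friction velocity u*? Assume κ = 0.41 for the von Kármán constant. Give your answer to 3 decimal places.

u* ≈ 1.667 m/s

Log law: V(z) = (u*/κ) · ln(z/z₀) ⇒ u* = κ · V / ln(z/z₀)
u* = 0.41 × 12.4 / ln(9.5/0.45) = 0.41 × 12.4 / 3.0498
   = 5.0840 / 3.0498 = 1.6670 m/s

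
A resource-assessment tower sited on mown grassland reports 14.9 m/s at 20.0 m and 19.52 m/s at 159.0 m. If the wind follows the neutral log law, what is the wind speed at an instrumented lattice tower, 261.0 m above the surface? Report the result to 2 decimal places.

20.62 m/s

Log law: V ∝ ln(z/z₀). From the pair, with r = V₁/V₂ = 0.76332,
ln z₀ = (ln z₁ − r·ln z₂)/(1 − r) = (2.9957 − 0.76332×5.0689)/0.23668 = -3.6905 → z₀ = 0.02496 m
V₃ = V₁ · ln(z₃/z₀)/ln(z₁/z₀) = 14.9 × 9.2550/6.6862 = 20.6245 m/s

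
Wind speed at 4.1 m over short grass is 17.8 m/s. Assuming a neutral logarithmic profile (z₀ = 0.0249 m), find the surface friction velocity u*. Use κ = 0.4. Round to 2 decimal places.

Log law: V(z) = (u*/κ) · ln(z/z₀) ⇒ u* = κ · V / ln(z/z₀)
u* = 0.4 × 17.8 / ln(4.1/0.0249) = 0.4 × 17.8 / 5.1039
   = 7.1200 / 5.1039 = 1.3950 m/s

u* ≈ 1.40 m/s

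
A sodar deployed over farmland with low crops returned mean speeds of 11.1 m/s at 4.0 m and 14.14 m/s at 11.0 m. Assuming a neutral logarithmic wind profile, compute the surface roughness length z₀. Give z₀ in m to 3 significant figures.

z₀ ≈ 0.0995 m

Log law: V(z) ∝ ln(z/z₀). With r = V₁/V₂ = 11.1/14.14 = 0.78501,
r · ln(z₂/z₀) = ln(z₁/z₀) ⇒ ln z₀ = (ln z₁ − r·ln z₂)/(1 − r)
ln z₀ = (1.38629 − 0.78501×2.39790) / 0.21499 = -2.3074
z₀ = exp(-2.3074) = 0.09952 m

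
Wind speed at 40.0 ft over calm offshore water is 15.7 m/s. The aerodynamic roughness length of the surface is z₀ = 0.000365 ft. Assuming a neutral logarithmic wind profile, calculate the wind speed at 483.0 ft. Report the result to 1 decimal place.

Log law: V(z) ∝ ln(z/z₀), so V₂/V₁ = ln(z₂/z₀) / ln(z₁/z₀).
ln(483.0/0.000365) = 14.0956, ln(40.0/0.000365) = 11.6045
V₂ = 15.7 × 14.0956/11.6045 = 15.7 × 1.2147 = 19.0703 m/s

19.1 m/s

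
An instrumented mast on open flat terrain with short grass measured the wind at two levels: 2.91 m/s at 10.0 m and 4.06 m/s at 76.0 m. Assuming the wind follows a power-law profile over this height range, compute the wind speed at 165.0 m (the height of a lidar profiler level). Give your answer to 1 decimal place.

4.6 m/s

First find α: α = ln(V₂/V₁)/ln(z₂/z₁) = ln(4.06/2.91)/ln(76.0/10.0) = 0.33303/2.02815 = 0.1642
Extrapolate from 76.0 m to 165.0 m: V₃ = 4.06 × (165.0/76.0)^0.1642 = 4.06 × 1.1357 = 4.6111 m/s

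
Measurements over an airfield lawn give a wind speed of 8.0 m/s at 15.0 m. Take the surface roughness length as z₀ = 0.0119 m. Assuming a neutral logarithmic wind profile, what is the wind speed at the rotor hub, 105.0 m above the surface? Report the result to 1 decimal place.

Log law: V(z) ∝ ln(z/z₀), so V₂/V₁ = ln(z₂/z₀) / ln(z₁/z₀).
ln(105.0/0.0119) = 9.0852, ln(15.0/0.0119) = 7.1393
V₂ = 8.0 × 9.0852/7.1393 = 8.0 × 1.2726 = 10.1805 m/s

10.2 m/s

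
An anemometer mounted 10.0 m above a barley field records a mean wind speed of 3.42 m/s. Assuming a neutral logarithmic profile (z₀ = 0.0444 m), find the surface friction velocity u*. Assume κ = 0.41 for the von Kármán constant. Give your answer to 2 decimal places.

u* ≈ 0.26 m/s

Log law: V(z) = (u*/κ) · ln(z/z₀) ⇒ u* = κ · V / ln(z/z₀)
u* = 0.41 × 3.42 / ln(10.0/0.0444) = 0.41 × 3.42 / 5.4171
   = 1.4022 / 5.4171 = 0.2588 m/s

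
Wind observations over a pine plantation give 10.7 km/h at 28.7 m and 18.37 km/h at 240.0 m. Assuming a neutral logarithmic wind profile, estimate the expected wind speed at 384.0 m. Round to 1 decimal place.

20.1 km/h

Log law: V ∝ ln(z/z₀). From the pair, with r = V₁/V₂ = 0.58247,
ln z₀ = (ln z₁ − r·ln z₂)/(1 − r) = (3.3569 − 0.58247×5.4806)/0.41753 = 0.3942 → z₀ = 1.483 m
V₃ = V₁ · ln(z₃/z₀)/ln(z₁/z₀) = 10.7 × 5.5565/2.9627 = 20.0674 km/h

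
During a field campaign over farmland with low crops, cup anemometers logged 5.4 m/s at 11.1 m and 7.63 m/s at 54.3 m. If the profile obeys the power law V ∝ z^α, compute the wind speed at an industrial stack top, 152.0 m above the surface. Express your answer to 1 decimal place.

First find α: α = ln(V₂/V₁)/ln(z₂/z₁) = ln(7.63/5.4)/ln(54.3/11.1) = 0.34569/1.58758 = 0.2177
Extrapolate from 54.3 m to 152.0 m: V₃ = 7.63 × (152.0/54.3)^0.2177 = 7.63 × 1.2512 = 9.5470 m/s

9.5 m/s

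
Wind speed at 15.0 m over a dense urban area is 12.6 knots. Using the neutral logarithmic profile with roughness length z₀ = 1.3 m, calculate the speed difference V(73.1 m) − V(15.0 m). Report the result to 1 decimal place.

Log law: V₂ = V₁ · ln(z₂/z₀)/ln(z₁/z₀) = 12.6 × 4.0295/2.4457 = 20.7595 knots
ΔV = 20.7595 − 12.6 = 8.1595 knots

8.2 knots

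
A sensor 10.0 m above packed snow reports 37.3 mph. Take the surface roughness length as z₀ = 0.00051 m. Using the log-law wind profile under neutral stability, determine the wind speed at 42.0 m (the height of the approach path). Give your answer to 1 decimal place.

Log law: V(z) ∝ ln(z/z₀), so V₂/V₁ = ln(z₂/z₀) / ln(z₁/z₀).
ln(42.0/0.00051) = 11.3188, ln(10.0/0.00051) = 9.8837
V₂ = 37.3 × 11.3188/9.8837 = 37.3 × 1.1452 = 42.7159 mph

42.7 mph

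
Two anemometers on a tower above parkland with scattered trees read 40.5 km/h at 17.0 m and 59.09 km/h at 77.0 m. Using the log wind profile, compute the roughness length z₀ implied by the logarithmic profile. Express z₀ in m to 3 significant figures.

Log law: V(z) ∝ ln(z/z₀). With r = V₁/V₂ = 40.5/59.09 = 0.68540,
r · ln(z₂/z₀) = ln(z₁/z₀) ⇒ ln z₀ = (ln z₁ − r·ln z₂)/(1 − r)
ln z₀ = (2.83321 − 0.68540×4.34381) / 0.31460 = -0.4577
z₀ = exp(-0.4577) = 0.6327 m

z₀ ≈ 0.633 m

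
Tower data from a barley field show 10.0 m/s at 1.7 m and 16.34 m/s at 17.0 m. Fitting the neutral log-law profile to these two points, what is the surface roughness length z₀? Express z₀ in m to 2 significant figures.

Log law: V(z) ∝ ln(z/z₀). With r = V₁/V₂ = 10.0/16.34 = 0.61200,
r · ln(z₂/z₀) = ln(z₁/z₀) ⇒ ln z₀ = (ln z₁ − r·ln z₂)/(1 − r)
ln z₀ = (0.53063 − 0.61200×2.83321) / 0.38800 = -3.1012
z₀ = exp(-3.1012) = 0.04499 m

z₀ ≈ 0.045 m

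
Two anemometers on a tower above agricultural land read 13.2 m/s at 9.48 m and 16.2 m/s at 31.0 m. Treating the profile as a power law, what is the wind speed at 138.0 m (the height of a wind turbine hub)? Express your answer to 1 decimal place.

First find α: α = ln(V₂/V₁)/ln(z₂/z₁) = ln(16.2/13.2)/ln(31.0/9.48) = 0.20479/1.18480 = 0.1729
Extrapolate from 31.0 m to 138.0 m: V₃ = 16.2 × (138.0/31.0)^0.1729 = 16.2 × 1.2945 = 20.9707 m/s

21.0 m/s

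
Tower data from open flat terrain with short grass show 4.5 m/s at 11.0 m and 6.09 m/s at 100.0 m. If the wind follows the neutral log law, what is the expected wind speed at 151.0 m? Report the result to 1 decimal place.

Log law: V ∝ ln(z/z₀). From the pair, with r = V₁/V₂ = 0.73892,
ln z₀ = (ln z₁ − r·ln z₂)/(1 − r) = (2.3979 − 0.73892×4.6052)/0.26108 = -3.8491 → z₀ = 0.02130 m
V₃ = V₁ · ln(z₃/z₀)/ln(z₁/z₀) = 4.5 × 8.8664/6.2470 = 6.3869 m/s

6.4 m/s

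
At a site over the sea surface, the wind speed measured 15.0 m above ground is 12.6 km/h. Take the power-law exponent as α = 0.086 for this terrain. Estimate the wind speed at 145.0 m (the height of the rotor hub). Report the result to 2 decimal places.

Power-law profile: V₂ = V₁ · (z₂/z₁)^α
V₂ = 12.6 × (145.0/15.0)^0.086 = 12.6 × (9.6667)^0.086
    = 12.6 × 1.2154 = 15.3146 km/h

15.31 km/h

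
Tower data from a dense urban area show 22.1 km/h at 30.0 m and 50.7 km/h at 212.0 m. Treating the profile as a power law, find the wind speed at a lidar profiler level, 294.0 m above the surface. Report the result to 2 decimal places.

First find α: α = ln(V₂/V₁)/ln(z₂/z₁) = ln(50.7/22.1)/ln(212.0/30.0) = 0.83035/1.95539 = 0.4246
Extrapolate from 212.0 m to 294.0 m: V₃ = 50.7 × (294.0/212.0)^0.4246 = 50.7 × 1.1490 = 58.2522 km/h

58.25 km/h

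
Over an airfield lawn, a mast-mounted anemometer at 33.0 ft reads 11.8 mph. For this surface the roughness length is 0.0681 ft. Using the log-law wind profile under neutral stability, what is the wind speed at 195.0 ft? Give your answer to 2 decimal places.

Log law: V(z) ∝ ln(z/z₀), so V₂/V₁ = ln(z₂/z₀) / ln(z₁/z₀).
ln(195.0/0.0681) = 7.9598, ln(33.0/0.0681) = 6.1833
V₂ = 11.8 × 7.9598/6.1833 = 11.8 × 1.2873 = 15.1902 mph

15.19 mph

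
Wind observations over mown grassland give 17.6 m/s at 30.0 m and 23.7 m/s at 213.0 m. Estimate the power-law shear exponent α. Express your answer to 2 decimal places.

Power law: V₂/V₁ = (z₂/z₁)^α ⇒ α = ln(V₂/V₁) / ln(z₂/z₁)
α = ln(23.7/17.6) / ln(213.0/30.0) = ln(1.3466) / ln(7.1000)
  = 0.29758 / 1.96009 = 0.15182

α ≈ 0.15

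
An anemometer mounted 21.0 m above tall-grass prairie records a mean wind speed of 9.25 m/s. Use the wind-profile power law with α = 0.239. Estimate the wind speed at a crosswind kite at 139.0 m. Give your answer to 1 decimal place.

Power-law profile: V₂ = V₁ · (z₂/z₁)^α
V₂ = 9.25 × (139.0/21.0)^0.239 = 9.25 × (6.6190)^0.239
    = 9.25 × 1.5710 = 14.5315 m/s

14.5 m/s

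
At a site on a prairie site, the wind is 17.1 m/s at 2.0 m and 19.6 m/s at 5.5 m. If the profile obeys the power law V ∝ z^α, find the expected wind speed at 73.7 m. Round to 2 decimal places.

27.82 m/s

First find α: α = ln(V₂/V₁)/ln(z₂/z₁) = ln(19.6/17.1)/ln(5.5/2.0) = 0.13645/1.01160 = 0.1349
Extrapolate from 5.5 m to 73.7 m: V₃ = 19.6 × (73.7/5.5)^0.1349 = 19.6 × 1.4192 = 27.8155 m/s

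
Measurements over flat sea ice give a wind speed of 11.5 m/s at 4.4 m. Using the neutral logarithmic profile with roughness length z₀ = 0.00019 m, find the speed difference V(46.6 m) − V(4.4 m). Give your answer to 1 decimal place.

Log law: V₂ = V₁ · ln(z₂/z₀)/ln(z₁/z₀) = 11.5 × 12.4101/10.0501 = 14.2005 m/s
ΔV = 14.2005 − 11.5 = 2.7005 m/s

2.7 m/s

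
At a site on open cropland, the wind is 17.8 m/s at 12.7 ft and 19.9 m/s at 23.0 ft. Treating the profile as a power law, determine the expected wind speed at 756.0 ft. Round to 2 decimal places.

First find α: α = ln(V₂/V₁)/ln(z₂/z₁) = ln(19.9/17.8)/ln(23.0/12.7) = 0.11152/0.59389 = 0.1878
Extrapolate from 23.0 ft to 756.0 ft: V₃ = 19.9 × (756.0/23.0)^0.1878 = 19.9 × 1.9267 = 38.3422 m/s

38.34 m/s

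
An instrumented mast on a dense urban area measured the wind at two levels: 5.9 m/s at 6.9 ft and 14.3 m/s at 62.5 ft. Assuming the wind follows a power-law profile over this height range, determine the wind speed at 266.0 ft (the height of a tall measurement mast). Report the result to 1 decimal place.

First find α: α = ln(V₂/V₁)/ln(z₂/z₁) = ln(14.3/5.9)/ln(62.5/6.9) = 0.88531/2.20365 = 0.4017
Extrapolate from 62.5 ft to 266.0 ft: V₃ = 14.3 × (266.0/62.5)^0.4017 = 14.3 × 1.7894 = 25.5879 m/s

25.6 m/s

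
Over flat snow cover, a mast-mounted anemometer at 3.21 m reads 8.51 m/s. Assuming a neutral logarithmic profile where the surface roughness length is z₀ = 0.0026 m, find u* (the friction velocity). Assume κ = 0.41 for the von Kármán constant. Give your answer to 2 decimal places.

u* ≈ 0.49 m/s

Log law: V(z) = (u*/κ) · ln(z/z₀) ⇒ u* = κ · V / ln(z/z₀)
u* = 0.41 × 8.51 / ln(3.21/0.0026) = 0.41 × 8.51 / 7.1185
   = 3.4891 / 7.1185 = 0.4901 m/s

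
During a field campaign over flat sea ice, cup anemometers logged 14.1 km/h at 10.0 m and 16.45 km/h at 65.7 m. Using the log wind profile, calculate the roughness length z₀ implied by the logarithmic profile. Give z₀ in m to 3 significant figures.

z₀ ≈ 0.000124 m

Log law: V(z) ∝ ln(z/z₀). With r = V₁/V₂ = 14.1/16.45 = 0.85714,
r · ln(z₂/z₀) = ln(z₁/z₀) ⇒ ln z₀ = (ln z₁ − r·ln z₂)/(1 − r)
ln z₀ = (2.30259 − 0.85714×4.18510) / 0.14286 = -8.9925
z₀ = exp(-8.9925) = 0.0001243 m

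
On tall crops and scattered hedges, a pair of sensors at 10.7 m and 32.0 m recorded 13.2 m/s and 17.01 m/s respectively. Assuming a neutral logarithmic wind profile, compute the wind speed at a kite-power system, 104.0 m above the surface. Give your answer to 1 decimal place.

Log law: V ∝ ln(z/z₀). From the pair, with r = V₁/V₂ = 0.77601,
ln z₀ = (ln z₁ − r·ln z₂)/(1 − r) = (2.3702 − 0.77601×3.4657)/0.22399 = -1.4252 → z₀ = 0.2405 m
V₃ = V₁ · ln(z₃/z₀)/ln(z₁/z₀) = 13.2 × 6.0696/3.7954 = 21.1092 m/s

21.1 m/s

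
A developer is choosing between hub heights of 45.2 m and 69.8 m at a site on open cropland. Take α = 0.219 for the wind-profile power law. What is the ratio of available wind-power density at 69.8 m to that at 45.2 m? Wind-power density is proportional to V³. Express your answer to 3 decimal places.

1.330

Speed ratio: V_B/V_A = (z_B/z_A)^α = (69.8/45.2)^0.219 = (1.5442)^0.219 = 1.09984
Power-density ratio: P_B/P_A = (V_B/V_A)³ = (1.09984)³ = 1.33041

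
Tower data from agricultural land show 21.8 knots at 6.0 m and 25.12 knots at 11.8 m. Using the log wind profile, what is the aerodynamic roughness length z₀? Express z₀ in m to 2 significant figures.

Log law: V(z) ∝ ln(z/z₀). With r = V₁/V₂ = 21.8/25.12 = 0.86783,
r · ln(z₂/z₀) = ln(z₁/z₀) ⇒ ln z₀ = (ln z₁ − r·ln z₂)/(1 − r)
ln z₀ = (1.79176 − 0.86783×2.46810) / 0.13217 = -2.6493
z₀ = exp(-2.6493) = 0.07070 m

z₀ ≈ 0.071 m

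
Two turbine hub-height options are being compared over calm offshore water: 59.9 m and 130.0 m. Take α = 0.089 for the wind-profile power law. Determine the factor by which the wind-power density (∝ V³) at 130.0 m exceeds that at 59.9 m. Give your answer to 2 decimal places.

1.23

Speed ratio: V_B/V_A = (z_B/z_A)^α = (130.0/59.9)^0.089 = (2.1703)^0.089 = 1.07140
Power-density ratio: P_B/P_A = (V_B/V_A)³ = (1.07140)³ = 1.22984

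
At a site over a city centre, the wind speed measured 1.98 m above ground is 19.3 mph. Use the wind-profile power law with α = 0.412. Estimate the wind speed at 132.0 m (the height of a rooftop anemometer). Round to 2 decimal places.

Power-law profile: V₂ = V₁ · (z₂/z₁)^α
V₂ = 19.3 × (132.0/1.98)^0.412 = 19.3 × (66.6667)^0.412
    = 19.3 × 5.6422 = 108.8949 mph

108.89 mph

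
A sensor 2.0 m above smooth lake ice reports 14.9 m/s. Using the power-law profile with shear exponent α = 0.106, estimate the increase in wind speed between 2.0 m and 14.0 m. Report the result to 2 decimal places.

Power law: V₂ = V₁ · (z₂/z₁)^α = 14.9 × (7.0000)^0.106 = 18.3133 m/s
ΔV = 18.3133 − 14.9 = 3.4133 m/s

3.41 m/s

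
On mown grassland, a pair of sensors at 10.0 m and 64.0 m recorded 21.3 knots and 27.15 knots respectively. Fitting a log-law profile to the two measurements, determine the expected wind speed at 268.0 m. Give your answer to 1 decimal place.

Log law: V ∝ ln(z/z₀). From the pair, with r = V₁/V₂ = 0.78453,
ln z₀ = (ln z₁ − r·ln z₂)/(1 − r) = (2.3026 − 0.78453×4.1589)/0.21547 = -4.4562 → z₀ = 0.01161 m
V₃ = V₁ · ln(z₃/z₀)/ln(z₁/z₀) = 21.3 × 10.0472/6.7588 = 31.6632 knots

31.7 knots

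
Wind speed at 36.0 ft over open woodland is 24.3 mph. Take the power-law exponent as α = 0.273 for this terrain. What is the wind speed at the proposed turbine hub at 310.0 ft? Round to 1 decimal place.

43.7 mph

Power-law profile: V₂ = V₁ · (z₂/z₁)^α
V₂ = 24.3 × (310.0/36.0)^0.273 = 24.3 × (8.6111)^0.273
    = 24.3 × 1.8000 = 43.7399 mph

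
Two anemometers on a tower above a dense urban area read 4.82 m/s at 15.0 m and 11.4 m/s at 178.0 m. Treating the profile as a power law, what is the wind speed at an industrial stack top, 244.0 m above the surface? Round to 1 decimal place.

12.7 m/s

First find α: α = ln(V₂/V₁)/ln(z₂/z₁) = ln(11.4/4.82)/ln(178.0/15.0) = 0.86084/2.47373 = 0.3480
Extrapolate from 178.0 m to 244.0 m: V₃ = 11.4 × (244.0/178.0)^0.3480 = 11.4 × 1.1160 = 12.7224 m/s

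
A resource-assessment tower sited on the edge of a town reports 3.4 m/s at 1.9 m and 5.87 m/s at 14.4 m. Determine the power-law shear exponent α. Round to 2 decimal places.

Power law: V₂/V₁ = (z₂/z₁)^α ⇒ α = ln(V₂/V₁) / ln(z₂/z₁)
α = ln(5.87/3.4) / ln(14.4/1.9) = ln(1.7265) / ln(7.5789)
  = 0.54608 / 2.02537 = 0.26962

α ≈ 0.27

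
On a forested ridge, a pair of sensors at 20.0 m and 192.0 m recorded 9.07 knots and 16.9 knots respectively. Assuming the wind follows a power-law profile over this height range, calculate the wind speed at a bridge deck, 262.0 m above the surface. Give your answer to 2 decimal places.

First find α: α = ln(V₂/V₁)/ln(z₂/z₁) = ln(16.9/9.07)/ln(192.0/20.0) = 0.62234/2.26176 = 0.2752
Extrapolate from 192.0 m to 262.0 m: V₃ = 16.9 × (262.0/192.0)^0.2752 = 16.9 × 1.0893 = 18.4091 knots

18.41 knots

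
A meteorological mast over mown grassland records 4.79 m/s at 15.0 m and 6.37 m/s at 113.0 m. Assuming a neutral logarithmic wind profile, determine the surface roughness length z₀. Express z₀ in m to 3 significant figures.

Log law: V(z) ∝ ln(z/z₀). With r = V₁/V₂ = 4.79/6.37 = 0.75196,
r · ln(z₂/z₀) = ln(z₁/z₀) ⇒ ln z₀ = (ln z₁ − r·ln z₂)/(1 − r)
ln z₀ = (2.70805 − 0.75196×4.72739) / 0.24804 = -3.4139
z₀ = exp(-3.4139) = 0.03291 m

z₀ ≈ 0.0329 m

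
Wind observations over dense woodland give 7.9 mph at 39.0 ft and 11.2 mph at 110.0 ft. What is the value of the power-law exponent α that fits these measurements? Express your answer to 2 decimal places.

Power law: V₂/V₁ = (z₂/z₁)^α ⇒ α = ln(V₂/V₁) / ln(z₂/z₁)
α = ln(11.2/7.9) / ln(110.0/39.0) = ln(1.4177) / ln(2.8205)
  = 0.34905 / 1.03692 = 0.33662

α ≈ 0.34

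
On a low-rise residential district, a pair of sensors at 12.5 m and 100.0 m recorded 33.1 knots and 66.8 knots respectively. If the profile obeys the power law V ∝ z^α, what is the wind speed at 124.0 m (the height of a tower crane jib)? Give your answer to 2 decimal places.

71.83 knots

First find α: α = ln(V₂/V₁)/ln(z₂/z₁) = ln(66.8/33.1)/ln(100.0/12.5) = 0.70217/2.07944 = 0.3377
Extrapolate from 100.0 m to 124.0 m: V₃ = 66.8 × (124.0/100.0)^0.3377 = 66.8 × 1.0753 = 71.8327 knots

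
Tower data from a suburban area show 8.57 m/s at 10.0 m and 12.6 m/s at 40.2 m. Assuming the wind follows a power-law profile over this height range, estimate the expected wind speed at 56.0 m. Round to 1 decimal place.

First find α: α = ln(V₂/V₁)/ln(z₂/z₁) = ln(12.6/8.57)/ln(40.2/10.0) = 0.38543/1.39128 = 0.2770
Extrapolate from 40.2 m to 56.0 m: V₃ = 12.6 × (56.0/40.2)^0.2770 = 12.6 × 1.0962 = 13.8119 m/s

13.8 m/s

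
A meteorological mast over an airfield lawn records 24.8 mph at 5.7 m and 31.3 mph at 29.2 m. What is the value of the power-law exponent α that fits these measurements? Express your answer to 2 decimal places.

α ≈ 0.14

Power law: V₂/V₁ = (z₂/z₁)^α ⇒ α = ln(V₂/V₁) / ln(z₂/z₁)
α = ln(31.3/24.8) / ln(29.2/5.7) = ln(1.2621) / ln(5.1228)
  = 0.23277 / 1.63370 = 0.14248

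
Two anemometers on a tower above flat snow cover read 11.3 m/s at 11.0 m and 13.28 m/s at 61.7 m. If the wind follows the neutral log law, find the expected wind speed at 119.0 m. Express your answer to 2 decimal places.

14.03 m/s

Log law: V ∝ ln(z/z₀). From the pair, with r = V₁/V₂ = 0.85090,
ln z₀ = (ln z₁ − r·ln z₂)/(1 − r) = (2.3979 − 0.85090×4.1223)/0.14910 = -7.4433 → z₀ = 0.0005853 m
V₃ = V₁ · ln(z₃/z₀)/ln(z₁/z₀) = 11.3 × 12.2224/9.8412 = 14.0342 m/s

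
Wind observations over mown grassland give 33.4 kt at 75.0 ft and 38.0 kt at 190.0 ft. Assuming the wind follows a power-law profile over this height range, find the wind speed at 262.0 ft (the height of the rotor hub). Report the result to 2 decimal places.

39.73 kt

First find α: α = ln(V₂/V₁)/ln(z₂/z₁) = ln(38.0/33.4)/ln(190.0/75.0) = 0.12903/0.92954 = 0.1388
Extrapolate from 190.0 ft to 262.0 ft: V₃ = 38.0 × (262.0/190.0)^0.1388 = 38.0 × 1.0456 = 39.7333 kt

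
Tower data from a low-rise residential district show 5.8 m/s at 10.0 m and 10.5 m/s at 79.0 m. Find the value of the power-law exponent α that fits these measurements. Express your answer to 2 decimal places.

α ≈ 0.29

Power law: V₂/V₁ = (z₂/z₁)^α ⇒ α = ln(V₂/V₁) / ln(z₂/z₁)
α = ln(10.5/5.8) / ln(79.0/10.0) = ln(1.8103) / ln(7.9000)
  = 0.59352 / 2.06686 = 0.28716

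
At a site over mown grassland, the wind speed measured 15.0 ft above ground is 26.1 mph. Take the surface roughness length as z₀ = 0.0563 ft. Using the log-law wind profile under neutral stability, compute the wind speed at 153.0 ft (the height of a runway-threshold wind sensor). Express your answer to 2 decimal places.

36.95 mph

Log law: V(z) ∝ ln(z/z₀), so V₂/V₁ = ln(z₂/z₀) / ln(z₁/z₀).
ln(153.0/0.0563) = 7.9075, ln(15.0/0.0563) = 5.5851
V₂ = 26.1 × 7.9075/5.5851 = 26.1 × 1.4158 = 36.9528 mph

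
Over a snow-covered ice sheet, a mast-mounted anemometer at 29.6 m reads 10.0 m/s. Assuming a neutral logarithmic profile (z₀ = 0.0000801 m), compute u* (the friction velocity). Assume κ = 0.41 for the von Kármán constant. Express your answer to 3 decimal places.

Log law: V(z) = (u*/κ) · ln(z/z₀) ⇒ u* = κ · V / ln(z/z₀)
u* = 0.41 × 10.0 / ln(29.6/0.0000801) = 0.41 × 10.0 / 12.8200
   = 4.1000 / 12.8200 = 0.3198 m/s

u* ≈ 0.320 m/s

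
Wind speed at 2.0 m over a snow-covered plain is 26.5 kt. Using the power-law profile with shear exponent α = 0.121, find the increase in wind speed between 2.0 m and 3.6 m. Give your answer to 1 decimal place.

2.0 kt

Power law: V₂ = V₁ · (z₂/z₁)^α = 26.5 × (1.8000)^0.121 = 28.4534 kt
ΔV = 28.4534 − 26.5 = 1.9534 kt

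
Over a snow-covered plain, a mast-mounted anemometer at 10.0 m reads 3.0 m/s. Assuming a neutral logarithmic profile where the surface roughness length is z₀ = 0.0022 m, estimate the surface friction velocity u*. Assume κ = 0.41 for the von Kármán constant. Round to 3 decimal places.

Log law: V(z) = (u*/κ) · ln(z/z₀) ⇒ u* = κ · V / ln(z/z₀)
u* = 0.41 × 3.0 / ln(10.0/0.0022) = 0.41 × 3.0 / 8.4219
   = 1.2300 / 8.4219 = 0.1460 m/s

u* ≈ 0.146 m/s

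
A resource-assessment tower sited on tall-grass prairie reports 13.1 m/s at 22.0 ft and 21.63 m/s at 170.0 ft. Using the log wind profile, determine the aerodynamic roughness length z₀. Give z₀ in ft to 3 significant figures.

Log law: V(z) ∝ ln(z/z₀). With r = V₁/V₂ = 13.1/21.63 = 0.60564,
r · ln(z₂/z₀) = ln(z₁/z₀) ⇒ ln z₀ = (ln z₁ − r·ln z₂)/(1 − r)
ln z₀ = (3.09104 − 0.60564×5.13580) / 0.39436 = -0.0492
z₀ = exp(-0.0492) = 0.9520 ft

z₀ ≈ 0.952 ft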